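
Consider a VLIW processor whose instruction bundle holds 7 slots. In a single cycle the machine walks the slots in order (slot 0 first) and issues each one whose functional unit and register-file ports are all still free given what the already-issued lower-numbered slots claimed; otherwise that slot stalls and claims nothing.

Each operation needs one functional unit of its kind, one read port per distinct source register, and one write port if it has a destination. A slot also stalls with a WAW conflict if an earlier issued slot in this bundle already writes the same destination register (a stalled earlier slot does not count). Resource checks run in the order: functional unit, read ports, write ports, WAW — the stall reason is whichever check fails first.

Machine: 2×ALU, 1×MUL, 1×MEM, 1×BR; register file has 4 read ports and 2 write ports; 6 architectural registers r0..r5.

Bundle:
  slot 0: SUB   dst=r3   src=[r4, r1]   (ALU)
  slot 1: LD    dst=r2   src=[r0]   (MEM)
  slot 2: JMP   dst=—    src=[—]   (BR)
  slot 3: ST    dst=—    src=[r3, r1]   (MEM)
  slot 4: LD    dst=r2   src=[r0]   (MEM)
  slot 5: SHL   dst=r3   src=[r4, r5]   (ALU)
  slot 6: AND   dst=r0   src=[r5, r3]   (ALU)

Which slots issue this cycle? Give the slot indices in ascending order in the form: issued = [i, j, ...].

issued = [0, 1, 2]

[0] ALU needs rd=2 wr=1: ok; after: ALU=1 MUL=1 MEM=1 BR=1, R=2, W=1
[1] MEM needs rd=1 wr=1: ok; after: ALU=1 MUL=1 MEM=0 BR=1, R=1, W=0
[2] BR needs rd=0 wr=0: ok; after: ALU=1 MUL=1 MEM=0 BR=0, R=1, W=0
[3] MEM needs rd=2 wr=0: FU; after: ALU=1 MUL=1 MEM=0 BR=0, R=1, W=0
[4] MEM needs rd=1 wr=1: FU; after: ALU=1 MUL=1 MEM=0 BR=0, R=1, W=0
[5] ALU needs rd=2 wr=1: RD_PORT; after: ALU=1 MUL=1 MEM=0 BR=0, R=1, W=0
[6] ALU needs rd=2 wr=1: RD_PORT; after: ALU=1 MUL=1 MEM=0 BR=0, R=1, W=0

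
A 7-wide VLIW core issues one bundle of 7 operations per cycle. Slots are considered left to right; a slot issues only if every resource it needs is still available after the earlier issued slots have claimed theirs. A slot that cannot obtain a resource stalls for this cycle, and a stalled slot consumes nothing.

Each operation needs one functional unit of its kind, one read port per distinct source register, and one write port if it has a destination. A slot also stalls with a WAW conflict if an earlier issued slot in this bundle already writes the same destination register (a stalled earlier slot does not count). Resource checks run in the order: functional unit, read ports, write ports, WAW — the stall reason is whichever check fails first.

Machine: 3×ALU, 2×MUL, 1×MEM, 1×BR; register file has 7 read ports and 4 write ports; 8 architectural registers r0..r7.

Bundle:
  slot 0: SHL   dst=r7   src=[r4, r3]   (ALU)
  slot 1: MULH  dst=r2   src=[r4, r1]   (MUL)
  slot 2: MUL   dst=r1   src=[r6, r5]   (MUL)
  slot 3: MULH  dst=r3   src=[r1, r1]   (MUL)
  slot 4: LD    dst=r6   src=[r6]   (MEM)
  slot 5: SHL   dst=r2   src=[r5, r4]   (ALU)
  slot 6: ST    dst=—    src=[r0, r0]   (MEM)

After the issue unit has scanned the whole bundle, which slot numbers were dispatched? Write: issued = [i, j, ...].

issued = [0, 1, 2, 4]

[0] ALU needs rd=2 wr=1: ok; after: ALU=2 MUL=2 MEM=1 BR=1, R=5, W=3
[1] MUL needs rd=2 wr=1: ok; after: ALU=2 MUL=1 MEM=1 BR=1, R=3, W=2
[2] MUL needs rd=2 wr=1: ok; after: ALU=2 MUL=0 MEM=1 BR=1, R=1, W=1
[3] MUL needs rd=1 wr=1: FU; after: ALU=2 MUL=0 MEM=1 BR=1, R=1, W=1
[4] MEM needs rd=1 wr=1: ok; after: ALU=2 MUL=0 MEM=0 BR=1, R=0, W=0
[5] ALU needs rd=2 wr=1: RD_PORT; after: ALU=2 MUL=0 MEM=0 BR=1, R=0, W=0
[6] MEM needs rd=1 wr=0: FU; after: ALU=2 MUL=0 MEM=0 BR=1, R=0, W=0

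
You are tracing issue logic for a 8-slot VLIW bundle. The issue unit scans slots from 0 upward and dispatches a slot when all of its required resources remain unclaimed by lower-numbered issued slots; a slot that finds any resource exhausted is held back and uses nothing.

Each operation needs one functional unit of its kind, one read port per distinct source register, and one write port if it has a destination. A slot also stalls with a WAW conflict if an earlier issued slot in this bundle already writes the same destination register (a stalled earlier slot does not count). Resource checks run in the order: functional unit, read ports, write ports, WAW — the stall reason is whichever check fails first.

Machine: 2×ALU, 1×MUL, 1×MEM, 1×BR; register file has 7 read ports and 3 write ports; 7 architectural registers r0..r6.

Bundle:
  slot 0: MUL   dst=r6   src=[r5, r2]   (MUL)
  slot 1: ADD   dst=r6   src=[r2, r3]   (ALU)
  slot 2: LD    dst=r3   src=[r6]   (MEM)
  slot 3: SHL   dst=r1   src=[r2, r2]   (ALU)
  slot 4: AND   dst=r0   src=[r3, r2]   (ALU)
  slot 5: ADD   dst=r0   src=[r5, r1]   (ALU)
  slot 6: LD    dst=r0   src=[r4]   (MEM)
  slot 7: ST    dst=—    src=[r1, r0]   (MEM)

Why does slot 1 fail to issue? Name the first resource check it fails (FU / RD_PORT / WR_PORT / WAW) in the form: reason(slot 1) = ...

reason(slot 1) = WAW

  0. MUL→r6 ⇒ go  {2A/0Mu/1Ld/1B | 5r 2w}
  1. ALU→r6 ⇒ no(WAW)  {2A/0Mu/1Ld/1B | 5r 2w}
  2. MEM→r3 ⇒ go  {2A/0Mu/0Ld/1B | 4r 1w}
  3. ALU→r1 ⇒ go  {1A/0Mu/0Ld/1B | 3r 0w}
  4. ALU→r0 ⇒ no(WR_PORT)  {1A/0Mu/0Ld/1B | 3r 0w}
  5. ALU→r0 ⇒ no(WR_PORT)  {1A/0Mu/0Ld/1B | 3r 0w}
  6. MEM→r0 ⇒ no(FU)  {1A/0Mu/0Ld/1B | 3r 0w}
  7. MEM ⇒ no(FU)  {1A/0Mu/0Ld/1B | 3r 0w}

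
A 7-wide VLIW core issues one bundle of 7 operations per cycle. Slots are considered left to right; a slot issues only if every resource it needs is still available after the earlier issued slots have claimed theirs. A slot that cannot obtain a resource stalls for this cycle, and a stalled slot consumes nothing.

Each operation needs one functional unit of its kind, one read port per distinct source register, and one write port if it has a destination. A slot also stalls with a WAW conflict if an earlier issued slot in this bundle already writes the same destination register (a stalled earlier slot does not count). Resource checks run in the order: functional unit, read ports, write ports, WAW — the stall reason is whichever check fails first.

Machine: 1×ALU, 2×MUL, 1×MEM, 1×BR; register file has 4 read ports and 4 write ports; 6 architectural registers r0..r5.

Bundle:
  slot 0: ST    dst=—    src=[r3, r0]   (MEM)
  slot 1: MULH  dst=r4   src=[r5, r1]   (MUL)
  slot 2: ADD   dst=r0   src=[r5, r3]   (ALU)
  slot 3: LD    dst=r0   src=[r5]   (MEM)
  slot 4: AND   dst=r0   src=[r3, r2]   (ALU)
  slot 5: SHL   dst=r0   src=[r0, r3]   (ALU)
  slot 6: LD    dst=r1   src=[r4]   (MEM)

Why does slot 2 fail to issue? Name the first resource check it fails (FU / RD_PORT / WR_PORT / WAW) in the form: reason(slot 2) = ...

reason(slot 2) = RD_PORT

(0) want 1×MEM +2rd +0wr — yes → AL1|MU2|ME0|BR1|rd2|wr4
(1) want 1×MUL +2rd +1wr — yes → AL1|MU1|ME0|BR1|rd0|wr3
(2) want 1×ALU +2rd +1wr — RD_PORT → AL1|MU1|ME0|BR1|rd0|wr3
(3) want 1×MEM +1rd +1wr — FU → AL1|MU1|ME0|BR1|rd0|wr3
(4) want 1×ALU +2rd +1wr — RD_PORT → AL1|MU1|ME0|BR1|rd0|wr3
(5) want 1×ALU +2rd +1wr — RD_PORT → AL1|MU1|ME0|BR1|rd0|wr3
(6) want 1×MEM +1rd +1wr — FU → AL1|MU1|ME0|BR1|rd0|wr3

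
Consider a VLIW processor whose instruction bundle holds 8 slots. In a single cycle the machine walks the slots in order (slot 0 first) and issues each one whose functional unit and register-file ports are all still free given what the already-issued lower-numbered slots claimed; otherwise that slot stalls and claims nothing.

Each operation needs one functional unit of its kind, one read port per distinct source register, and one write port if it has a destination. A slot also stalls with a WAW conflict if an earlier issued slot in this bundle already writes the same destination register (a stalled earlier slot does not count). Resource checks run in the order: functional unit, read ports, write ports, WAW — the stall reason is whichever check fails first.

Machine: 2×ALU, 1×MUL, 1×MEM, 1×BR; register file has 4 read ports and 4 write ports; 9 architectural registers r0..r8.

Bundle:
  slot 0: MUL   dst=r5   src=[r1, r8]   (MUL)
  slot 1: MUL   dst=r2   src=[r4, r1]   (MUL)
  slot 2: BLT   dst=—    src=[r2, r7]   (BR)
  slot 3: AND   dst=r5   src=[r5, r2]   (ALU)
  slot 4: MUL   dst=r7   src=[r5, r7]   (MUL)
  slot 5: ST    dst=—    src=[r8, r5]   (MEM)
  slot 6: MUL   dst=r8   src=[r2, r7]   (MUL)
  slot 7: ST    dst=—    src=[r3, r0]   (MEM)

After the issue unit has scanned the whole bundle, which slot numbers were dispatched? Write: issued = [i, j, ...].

issued = [0, 2]

[0] MUL needs rd=2 wr=1: ok; after: ALU=2 MUL=0 MEM=1 BR=1, R=2, W=3
[1] MUL needs rd=2 wr=1: FU; after: ALU=2 MUL=0 MEM=1 BR=1, R=2, W=3
[2] BR needs rd=2 wr=0: ok; after: ALU=2 MUL=0 MEM=1 BR=0, R=0, W=3
[3] ALU needs rd=2 wr=1: RD_PORT; after: ALU=2 MUL=0 MEM=1 BR=0, R=0, W=3
[4] MUL needs rd=2 wr=1: FU; after: ALU=2 MUL=0 MEM=1 BR=0, R=0, W=3
[5] MEM needs rd=2 wr=0: RD_PORT; after: ALU=2 MUL=0 MEM=1 BR=0, R=0, W=3
[6] MUL needs rd=2 wr=1: FU; after: ALU=2 MUL=0 MEM=1 BR=0, R=0, W=3
[7] MEM needs rd=2 wr=0: RD_PORT; after: ALU=2 MUL=0 MEM=1 BR=0, R=0, W=3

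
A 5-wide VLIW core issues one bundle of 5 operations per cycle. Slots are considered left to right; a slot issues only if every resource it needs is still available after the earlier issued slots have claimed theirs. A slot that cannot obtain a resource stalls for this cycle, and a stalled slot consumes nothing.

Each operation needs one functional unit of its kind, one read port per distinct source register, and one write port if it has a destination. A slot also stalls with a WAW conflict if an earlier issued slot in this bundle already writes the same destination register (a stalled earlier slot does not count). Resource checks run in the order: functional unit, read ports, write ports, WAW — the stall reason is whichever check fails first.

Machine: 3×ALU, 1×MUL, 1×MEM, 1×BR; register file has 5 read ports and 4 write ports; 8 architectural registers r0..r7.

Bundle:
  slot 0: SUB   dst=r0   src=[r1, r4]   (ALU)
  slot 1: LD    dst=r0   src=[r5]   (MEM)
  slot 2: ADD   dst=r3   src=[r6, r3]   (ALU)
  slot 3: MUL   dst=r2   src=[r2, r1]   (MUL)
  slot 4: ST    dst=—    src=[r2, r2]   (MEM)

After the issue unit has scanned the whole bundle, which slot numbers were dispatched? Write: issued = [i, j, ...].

slot 0 (ALU): ISSUE — free A2,Mu1,Ld1,B1 rp3 wp3
slot 1 (MEM): stall WAW — free A2,Mu1,Ld1,B1 rp3 wp3
slot 2 (ALU): ISSUE — free A1,Mu1,Ld1,B1 rp1 wp2
slot 3 (MUL): stall RD_PORT — free A1,Mu1,Ld1,B1 rp1 wp2
slot 4 (MEM): ISSUE — free A1,Mu1,Ld0,B1 rp0 wp2

issued = [0, 2, 4]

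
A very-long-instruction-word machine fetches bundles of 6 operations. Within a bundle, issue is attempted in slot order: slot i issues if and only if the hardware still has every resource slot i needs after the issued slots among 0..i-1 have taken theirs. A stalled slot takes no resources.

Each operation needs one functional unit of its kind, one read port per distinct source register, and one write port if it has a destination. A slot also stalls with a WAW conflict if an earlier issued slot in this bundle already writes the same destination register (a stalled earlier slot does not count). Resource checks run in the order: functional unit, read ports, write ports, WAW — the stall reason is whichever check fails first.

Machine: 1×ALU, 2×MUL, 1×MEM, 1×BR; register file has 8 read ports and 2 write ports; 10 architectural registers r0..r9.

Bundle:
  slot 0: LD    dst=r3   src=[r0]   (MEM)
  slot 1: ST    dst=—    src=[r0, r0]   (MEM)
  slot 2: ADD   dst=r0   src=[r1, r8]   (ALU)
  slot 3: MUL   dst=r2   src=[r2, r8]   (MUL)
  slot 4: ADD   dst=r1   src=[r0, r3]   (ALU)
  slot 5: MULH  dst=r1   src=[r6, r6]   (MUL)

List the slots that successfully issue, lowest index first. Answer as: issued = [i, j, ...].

issued = [0, 2]

  0. MEM→r3 ⇒ go  {1A/2Mu/0Ld/1B | 7r 1w}
  1. MEM ⇒ no(FU)  {1A/2Mu/0Ld/1B | 7r 1w}
  2. ALU→r0 ⇒ go  {0A/2Mu/0Ld/1B | 5r 0w}
  3. MUL→r2 ⇒ no(WR_PORT)  {0A/2Mu/0Ld/1B | 5r 0w}
  4. ALU→r1 ⇒ no(FU)  {0A/2Mu/0Ld/1B | 5r 0w}
  5. MUL→r1 ⇒ no(WR_PORT)  {0A/2Mu/0Ld/1B | 5r 0w}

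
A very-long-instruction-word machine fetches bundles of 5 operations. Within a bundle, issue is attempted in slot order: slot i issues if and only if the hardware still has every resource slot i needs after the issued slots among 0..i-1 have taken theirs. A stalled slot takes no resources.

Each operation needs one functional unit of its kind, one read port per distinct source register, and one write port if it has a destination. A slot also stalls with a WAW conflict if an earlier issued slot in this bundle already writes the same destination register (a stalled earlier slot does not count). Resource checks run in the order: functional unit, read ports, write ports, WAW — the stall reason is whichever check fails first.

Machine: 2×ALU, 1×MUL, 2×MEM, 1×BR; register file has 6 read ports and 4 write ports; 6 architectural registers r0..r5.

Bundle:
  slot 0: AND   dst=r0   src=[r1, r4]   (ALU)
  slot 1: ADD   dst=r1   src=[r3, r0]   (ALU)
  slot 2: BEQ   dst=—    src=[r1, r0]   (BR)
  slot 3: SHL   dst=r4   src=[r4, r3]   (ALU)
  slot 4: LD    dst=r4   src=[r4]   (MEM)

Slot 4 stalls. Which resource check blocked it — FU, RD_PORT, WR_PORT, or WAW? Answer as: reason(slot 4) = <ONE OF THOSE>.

  0. ALU→r0 ⇒ go  {1A/1Mu/2Ld/1B | 4r 3w}
  1. ALU→r1 ⇒ go  {0A/1Mu/2Ld/1B | 2r 2w}
  2. BR ⇒ go  {0A/1Mu/2Ld/0B | 0r 2w}
  3. ALU→r4 ⇒ no(FU)  {0A/1Mu/2Ld/0B | 0r 2w}
  4. MEM→r4 ⇒ no(RD_PORT)  {0A/1Mu/2Ld/0B | 0r 2w}

reason(slot 4) = RD_PORT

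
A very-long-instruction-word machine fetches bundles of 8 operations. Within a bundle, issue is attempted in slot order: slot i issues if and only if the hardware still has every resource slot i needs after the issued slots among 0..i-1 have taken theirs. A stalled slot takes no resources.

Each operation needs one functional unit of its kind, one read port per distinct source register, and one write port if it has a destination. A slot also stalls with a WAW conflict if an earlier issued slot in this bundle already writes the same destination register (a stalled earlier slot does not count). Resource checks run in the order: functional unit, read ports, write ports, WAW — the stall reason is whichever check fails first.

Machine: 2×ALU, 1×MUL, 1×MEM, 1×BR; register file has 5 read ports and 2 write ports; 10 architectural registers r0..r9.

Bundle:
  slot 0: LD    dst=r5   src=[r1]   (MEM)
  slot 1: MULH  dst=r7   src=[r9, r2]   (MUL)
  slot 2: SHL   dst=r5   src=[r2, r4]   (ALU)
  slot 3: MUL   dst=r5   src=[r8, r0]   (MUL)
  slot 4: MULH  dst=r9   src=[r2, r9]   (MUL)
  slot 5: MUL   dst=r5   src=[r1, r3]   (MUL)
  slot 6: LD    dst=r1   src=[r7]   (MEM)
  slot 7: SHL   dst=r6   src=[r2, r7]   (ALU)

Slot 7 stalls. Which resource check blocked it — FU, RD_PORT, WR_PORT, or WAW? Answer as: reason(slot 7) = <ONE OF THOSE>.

slot 0 (MEM): ISSUE — free A2,Mu1,Ld0,B1 rp4 wp1
slot 1 (MUL): ISSUE — free A2,Mu0,Ld0,B1 rp2 wp0
slot 2 (ALU): stall WR_PORT — free A2,Mu0,Ld0,B1 rp2 wp0
slot 3 (MUL): stall FU — free A2,Mu0,Ld0,B1 rp2 wp0
slot 4 (MUL): stall FU — free A2,Mu0,Ld0,B1 rp2 wp0
slot 5 (MUL): stall FU — free A2,Mu0,Ld0,B1 rp2 wp0
slot 6 (MEM): stall FU — free A2,Mu0,Ld0,B1 rp2 wp0
slot 7 (ALU): stall WR_PORT — free A2,Mu0,Ld0,B1 rp2 wp0

reason(slot 7) = WR_PORT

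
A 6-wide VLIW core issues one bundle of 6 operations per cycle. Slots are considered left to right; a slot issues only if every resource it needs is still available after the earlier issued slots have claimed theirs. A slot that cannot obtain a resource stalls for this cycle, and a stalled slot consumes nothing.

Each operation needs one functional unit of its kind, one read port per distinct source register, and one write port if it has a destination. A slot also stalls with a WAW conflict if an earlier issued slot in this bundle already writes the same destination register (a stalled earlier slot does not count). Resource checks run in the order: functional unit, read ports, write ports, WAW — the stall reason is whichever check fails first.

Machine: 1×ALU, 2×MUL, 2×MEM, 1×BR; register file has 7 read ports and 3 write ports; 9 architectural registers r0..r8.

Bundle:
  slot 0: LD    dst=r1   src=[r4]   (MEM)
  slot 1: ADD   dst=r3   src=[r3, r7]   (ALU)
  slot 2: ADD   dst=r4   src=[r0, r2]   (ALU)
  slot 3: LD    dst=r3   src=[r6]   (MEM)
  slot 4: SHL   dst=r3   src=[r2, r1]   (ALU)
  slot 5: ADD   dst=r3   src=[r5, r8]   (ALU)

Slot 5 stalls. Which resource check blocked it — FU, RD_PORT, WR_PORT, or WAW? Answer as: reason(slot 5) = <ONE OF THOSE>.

reason(slot 5) = FU

  0. MEM→r1 ⇒ go  {1A/2Mu/1Ld/1B | 6r 2w}
  1. ALU→r3 ⇒ go  {0A/2Mu/1Ld/1B | 4r 1w}
  2. ALU→r4 ⇒ no(FU)  {0A/2Mu/1Ld/1B | 4r 1w}
  3. MEM→r3 ⇒ no(WAW)  {0A/2Mu/1Ld/1B | 4r 1w}
  4. ALU→r3 ⇒ no(FU)  {0A/2Mu/1Ld/1B | 4r 1w}
  5. ALU→r3 ⇒ no(FU)  {0A/2Mu/1Ld/1B | 4r 1w}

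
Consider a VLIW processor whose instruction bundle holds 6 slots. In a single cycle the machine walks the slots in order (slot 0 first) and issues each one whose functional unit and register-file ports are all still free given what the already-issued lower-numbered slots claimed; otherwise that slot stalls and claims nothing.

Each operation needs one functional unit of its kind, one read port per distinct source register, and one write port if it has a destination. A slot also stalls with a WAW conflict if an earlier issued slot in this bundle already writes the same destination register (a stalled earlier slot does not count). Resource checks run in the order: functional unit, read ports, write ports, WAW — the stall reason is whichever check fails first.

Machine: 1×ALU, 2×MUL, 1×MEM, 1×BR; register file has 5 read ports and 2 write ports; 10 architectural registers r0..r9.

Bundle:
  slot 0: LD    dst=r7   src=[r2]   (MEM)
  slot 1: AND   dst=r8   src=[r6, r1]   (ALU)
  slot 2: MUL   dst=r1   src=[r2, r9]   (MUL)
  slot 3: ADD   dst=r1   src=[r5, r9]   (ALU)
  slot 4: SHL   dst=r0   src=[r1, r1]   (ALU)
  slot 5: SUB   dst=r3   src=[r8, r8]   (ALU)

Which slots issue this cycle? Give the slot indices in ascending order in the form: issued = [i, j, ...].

[0] MEM needs rd=1 wr=1: ok; after: ALU=1 MUL=2 MEM=0 BR=1, R=4, W=1
[1] ALU needs rd=2 wr=1: ok; after: ALU=0 MUL=2 MEM=0 BR=1, R=2, W=0
[2] MUL needs rd=2 wr=1: WR_PORT; after: ALU=0 MUL=2 MEM=0 BR=1, R=2, W=0
[3] ALU needs rd=2 wr=1: FU; after: ALU=0 MUL=2 MEM=0 BR=1, R=2, W=0
[4] ALU needs rd=1 wr=1: FU; after: ALU=0 MUL=2 MEM=0 BR=1, R=2, W=0
[5] ALU needs rd=1 wr=1: FU; after: ALU=0 MUL=2 MEM=0 BR=1, R=2, W=0

issued = [0, 1]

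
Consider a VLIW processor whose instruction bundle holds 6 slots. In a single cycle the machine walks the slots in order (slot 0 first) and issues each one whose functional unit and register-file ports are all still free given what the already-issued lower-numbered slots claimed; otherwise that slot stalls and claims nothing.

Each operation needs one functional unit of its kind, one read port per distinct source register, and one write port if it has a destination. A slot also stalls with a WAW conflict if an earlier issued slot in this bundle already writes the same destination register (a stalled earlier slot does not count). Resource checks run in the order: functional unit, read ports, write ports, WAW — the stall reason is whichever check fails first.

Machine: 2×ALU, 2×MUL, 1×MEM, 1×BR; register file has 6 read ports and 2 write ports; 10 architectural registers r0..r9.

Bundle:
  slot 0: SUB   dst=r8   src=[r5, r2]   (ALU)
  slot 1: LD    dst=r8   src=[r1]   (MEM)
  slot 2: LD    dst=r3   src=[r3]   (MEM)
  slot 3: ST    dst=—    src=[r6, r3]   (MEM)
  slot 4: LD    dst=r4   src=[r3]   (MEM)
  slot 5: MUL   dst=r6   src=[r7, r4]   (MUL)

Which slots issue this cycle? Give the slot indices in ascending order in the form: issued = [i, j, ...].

issued = [0, 2]

(0) want 1×ALU +2rd +1wr — yes → AL1|MU2|ME1|BR1|rd4|wr1
(1) want 1×MEM +1rd +1wr — WAW → AL1|MU2|ME1|BR1|rd4|wr1
(2) want 1×MEM +1rd +1wr — yes → AL1|MU2|ME0|BR1|rd3|wr0
(3) want 1×MEM +2rd +0wr — FU → AL1|MU2|ME0|BR1|rd3|wr0
(4) want 1×MEM +1rd +1wr — FU → AL1|MU2|ME0|BR1|rd3|wr0
(5) want 1×MUL +2rd +1wr — WR_PORT → AL1|MU2|ME0|BR1|rd3|wr0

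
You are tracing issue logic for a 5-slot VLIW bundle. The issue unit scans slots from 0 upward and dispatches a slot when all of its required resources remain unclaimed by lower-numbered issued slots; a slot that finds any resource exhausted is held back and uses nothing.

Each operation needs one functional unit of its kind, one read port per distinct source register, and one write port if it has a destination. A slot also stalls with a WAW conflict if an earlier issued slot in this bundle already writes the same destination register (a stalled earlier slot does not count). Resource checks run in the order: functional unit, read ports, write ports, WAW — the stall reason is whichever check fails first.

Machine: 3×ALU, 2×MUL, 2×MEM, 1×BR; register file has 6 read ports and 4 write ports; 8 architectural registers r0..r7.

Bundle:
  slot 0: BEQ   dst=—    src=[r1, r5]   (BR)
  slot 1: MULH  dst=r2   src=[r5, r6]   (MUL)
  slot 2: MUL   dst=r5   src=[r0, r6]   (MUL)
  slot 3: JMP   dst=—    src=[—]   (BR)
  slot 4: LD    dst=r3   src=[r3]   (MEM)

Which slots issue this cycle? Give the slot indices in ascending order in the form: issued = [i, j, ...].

issued = [0, 1, 2]

slot 0 (BR): ISSUE — free A3,Mu2,Ld2,B0 rp4 wp4
slot 1 (MUL): ISSUE — free A3,Mu1,Ld2,B0 rp2 wp3
slot 2 (MUL): ISSUE — free A3,Mu0,Ld2,B0 rp0 wp2
slot 3 (BR): stall FU — free A3,Mu0,Ld2,B0 rp0 wp2
slot 4 (MEM): stall RD_PORT — free A3,Mu0,Ld2,B0 rp0 wp2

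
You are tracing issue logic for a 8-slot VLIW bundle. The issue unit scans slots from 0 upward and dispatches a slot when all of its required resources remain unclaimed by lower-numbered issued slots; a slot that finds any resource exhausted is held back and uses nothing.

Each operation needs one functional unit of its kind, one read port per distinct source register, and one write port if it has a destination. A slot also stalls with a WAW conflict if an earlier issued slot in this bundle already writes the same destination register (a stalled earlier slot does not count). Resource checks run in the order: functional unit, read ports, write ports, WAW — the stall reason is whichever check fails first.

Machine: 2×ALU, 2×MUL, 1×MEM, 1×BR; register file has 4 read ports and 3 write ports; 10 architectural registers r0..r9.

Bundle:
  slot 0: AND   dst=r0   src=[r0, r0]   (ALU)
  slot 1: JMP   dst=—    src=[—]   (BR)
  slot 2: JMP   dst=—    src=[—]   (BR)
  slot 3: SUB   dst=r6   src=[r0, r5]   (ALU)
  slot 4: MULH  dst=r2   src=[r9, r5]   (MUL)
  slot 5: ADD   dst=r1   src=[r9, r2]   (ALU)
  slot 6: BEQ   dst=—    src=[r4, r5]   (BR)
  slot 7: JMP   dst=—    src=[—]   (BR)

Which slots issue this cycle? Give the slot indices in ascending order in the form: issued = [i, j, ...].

(0) want 1×ALU +1rd +1wr — yes → AL1|MU2|ME1|BR1|rd3|wr2
(1) want 1×BR +0rd +0wr — yes → AL1|MU2|ME1|BR0|rd3|wr2
(2) want 1×BR +0rd +0wr — FU → AL1|MU2|ME1|BR0|rd3|wr2
(3) want 1×ALU +2rd +1wr — yes → AL0|MU2|ME1|BR0|rd1|wr1
(4) want 1×MUL +2rd +1wr — RD_PORT → AL0|MU2|ME1|BR0|rd1|wr1
(5) want 1×ALU +2rd +1wr — FU → AL0|MU2|ME1|BR0|rd1|wr1
(6) want 1×BR +2rd +0wr — FU → AL0|MU2|ME1|BR0|rd1|wr1
(7) want 1×BR +0rd +0wr — FU → AL0|MU2|ME1|BR0|rd1|wr1

issued = [0, 1, 3]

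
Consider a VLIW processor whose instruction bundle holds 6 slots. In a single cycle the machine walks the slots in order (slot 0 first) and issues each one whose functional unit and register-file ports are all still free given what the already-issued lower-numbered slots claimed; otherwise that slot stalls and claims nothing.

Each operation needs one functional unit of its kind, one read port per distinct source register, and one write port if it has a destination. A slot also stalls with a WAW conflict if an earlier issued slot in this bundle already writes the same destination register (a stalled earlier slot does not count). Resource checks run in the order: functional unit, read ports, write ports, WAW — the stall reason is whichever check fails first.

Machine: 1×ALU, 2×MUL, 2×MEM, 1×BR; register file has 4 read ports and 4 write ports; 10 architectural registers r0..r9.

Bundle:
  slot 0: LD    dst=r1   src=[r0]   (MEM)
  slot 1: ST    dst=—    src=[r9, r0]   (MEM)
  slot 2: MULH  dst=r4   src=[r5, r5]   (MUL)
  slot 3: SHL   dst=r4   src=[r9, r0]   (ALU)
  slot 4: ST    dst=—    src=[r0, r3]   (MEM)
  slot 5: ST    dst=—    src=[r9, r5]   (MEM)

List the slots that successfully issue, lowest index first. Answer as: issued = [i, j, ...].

slot 0 (MEM): ISSUE — free A1,Mu2,Ld1,B1 rp3 wp3
slot 1 (MEM): ISSUE — free A1,Mu2,Ld0,B1 rp1 wp3
slot 2 (MUL): ISSUE — free A1,Mu1,Ld0,B1 rp0 wp2
slot 3 (ALU): stall RD_PORT — free A1,Mu1,Ld0,B1 rp0 wp2
slot 4 (MEM): stall FU — free A1,Mu1,Ld0,B1 rp0 wp2
slot 5 (MEM): stall FU — free A1,Mu1,Ld0,B1 rp0 wp2

issued = [0, 1, 2]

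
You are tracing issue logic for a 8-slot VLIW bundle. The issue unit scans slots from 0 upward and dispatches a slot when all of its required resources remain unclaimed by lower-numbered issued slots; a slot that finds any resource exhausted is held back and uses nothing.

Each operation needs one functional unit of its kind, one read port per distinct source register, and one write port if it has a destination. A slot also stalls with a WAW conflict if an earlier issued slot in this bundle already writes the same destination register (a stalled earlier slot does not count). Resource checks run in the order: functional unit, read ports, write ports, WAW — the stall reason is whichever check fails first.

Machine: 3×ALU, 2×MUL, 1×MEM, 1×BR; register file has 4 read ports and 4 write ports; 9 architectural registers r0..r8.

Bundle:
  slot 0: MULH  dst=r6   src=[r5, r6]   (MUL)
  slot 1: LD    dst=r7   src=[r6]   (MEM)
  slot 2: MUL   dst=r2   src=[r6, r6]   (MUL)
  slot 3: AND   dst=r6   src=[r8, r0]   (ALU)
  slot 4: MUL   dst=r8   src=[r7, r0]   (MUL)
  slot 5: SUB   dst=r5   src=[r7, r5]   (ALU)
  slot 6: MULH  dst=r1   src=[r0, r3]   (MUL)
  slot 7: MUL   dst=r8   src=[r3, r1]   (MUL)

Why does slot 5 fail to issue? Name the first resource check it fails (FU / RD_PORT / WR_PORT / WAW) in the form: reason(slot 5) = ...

reason(slot 5) = RD_PORT

[0] MUL needs rd=2 wr=1: ok; after: ALU=3 MUL=1 MEM=1 BR=1, R=2, W=3
[1] MEM needs rd=1 wr=1: ok; after: ALU=3 MUL=1 MEM=0 BR=1, R=1, W=2
[2] MUL needs rd=1 wr=1: ok; after: ALU=3 MUL=0 MEM=0 BR=1, R=0, W=1
[3] ALU needs rd=2 wr=1: RD_PORT; after: ALU=3 MUL=0 MEM=0 BR=1, R=0, W=1
[4] MUL needs rd=2 wr=1: FU; after: ALU=3 MUL=0 MEM=0 BR=1, R=0, W=1
[5] ALU needs rd=2 wr=1: RD_PORT; after: ALU=3 MUL=0 MEM=0 BR=1, R=0, W=1
[6] MUL needs rd=2 wr=1: FU; after: ALU=3 MUL=0 MEM=0 BR=1, R=0, W=1
[7] MUL needs rd=2 wr=1: FU; after: ALU=3 MUL=0 MEM=0 BR=1, R=0, W=1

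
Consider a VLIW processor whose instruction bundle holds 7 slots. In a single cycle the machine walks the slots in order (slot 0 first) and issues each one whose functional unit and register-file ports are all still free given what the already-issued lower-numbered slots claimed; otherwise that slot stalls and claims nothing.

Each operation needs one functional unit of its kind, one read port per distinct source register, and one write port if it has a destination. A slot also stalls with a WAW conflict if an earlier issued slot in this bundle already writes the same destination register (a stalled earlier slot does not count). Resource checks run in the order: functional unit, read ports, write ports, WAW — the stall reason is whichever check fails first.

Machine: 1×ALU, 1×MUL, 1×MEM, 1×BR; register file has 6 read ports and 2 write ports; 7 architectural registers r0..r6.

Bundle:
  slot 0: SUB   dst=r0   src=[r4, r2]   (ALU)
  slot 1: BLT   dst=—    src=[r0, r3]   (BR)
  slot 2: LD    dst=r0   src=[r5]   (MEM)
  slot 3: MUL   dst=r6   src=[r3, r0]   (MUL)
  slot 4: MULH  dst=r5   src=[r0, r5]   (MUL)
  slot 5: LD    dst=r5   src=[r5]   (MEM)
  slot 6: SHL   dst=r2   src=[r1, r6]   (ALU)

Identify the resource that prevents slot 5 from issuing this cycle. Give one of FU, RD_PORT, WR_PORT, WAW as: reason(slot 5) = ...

reason(slot 5) = RD_PORT

slot 0 (ALU): ISSUE — free A0,Mu1,Ld1,B1 rp4 wp1
slot 1 (BR): ISSUE — free A0,Mu1,Ld1,B0 rp2 wp1
slot 2 (MEM): stall WAW — free A0,Mu1,Ld1,B0 rp2 wp1
slot 3 (MUL): ISSUE — free A0,Mu0,Ld1,B0 rp0 wp0
slot 4 (MUL): stall FU — free A0,Mu0,Ld1,B0 rp0 wp0
slot 5 (MEM): stall RD_PORT — free A0,Mu0,Ld1,B0 rp0 wp0
slot 6 (ALU): stall FU — free A0,Mu0,Ld1,B0 rp0 wp0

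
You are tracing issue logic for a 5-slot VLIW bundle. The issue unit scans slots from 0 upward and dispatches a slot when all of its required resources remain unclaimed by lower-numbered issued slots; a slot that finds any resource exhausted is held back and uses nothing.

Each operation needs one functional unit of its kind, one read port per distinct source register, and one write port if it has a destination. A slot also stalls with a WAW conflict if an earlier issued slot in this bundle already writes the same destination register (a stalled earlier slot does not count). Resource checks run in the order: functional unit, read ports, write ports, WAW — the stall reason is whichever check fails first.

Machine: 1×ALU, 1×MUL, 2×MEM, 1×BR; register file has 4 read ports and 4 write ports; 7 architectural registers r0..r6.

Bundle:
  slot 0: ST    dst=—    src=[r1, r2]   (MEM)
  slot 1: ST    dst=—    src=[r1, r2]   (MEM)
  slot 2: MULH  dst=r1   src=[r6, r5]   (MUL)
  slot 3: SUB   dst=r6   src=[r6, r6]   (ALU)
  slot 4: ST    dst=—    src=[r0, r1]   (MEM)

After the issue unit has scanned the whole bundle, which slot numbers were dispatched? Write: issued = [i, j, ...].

#0 MEM src=r1,r2 dispatched  <A:1 Mu:1 Ld:1 B:1 rd:2 wr:4>
#1 MEM src=r1,r2 dispatched  <A:1 Mu:1 Ld:0 B:1 rd:0 wr:4>
#2 MUL src=r6,r5 held:RD_PORT  <A:1 Mu:1 Ld:0 B:1 rd:0 wr:4>
#3 ALU src=r6,r6 held:RD_PORT  <A:1 Mu:1 Ld:0 B:1 rd:0 wr:4>
#4 MEM src=r0,r1 held:FU  <A:1 Mu:1 Ld:0 B:1 rd:0 wr:4>

issued = [0, 1]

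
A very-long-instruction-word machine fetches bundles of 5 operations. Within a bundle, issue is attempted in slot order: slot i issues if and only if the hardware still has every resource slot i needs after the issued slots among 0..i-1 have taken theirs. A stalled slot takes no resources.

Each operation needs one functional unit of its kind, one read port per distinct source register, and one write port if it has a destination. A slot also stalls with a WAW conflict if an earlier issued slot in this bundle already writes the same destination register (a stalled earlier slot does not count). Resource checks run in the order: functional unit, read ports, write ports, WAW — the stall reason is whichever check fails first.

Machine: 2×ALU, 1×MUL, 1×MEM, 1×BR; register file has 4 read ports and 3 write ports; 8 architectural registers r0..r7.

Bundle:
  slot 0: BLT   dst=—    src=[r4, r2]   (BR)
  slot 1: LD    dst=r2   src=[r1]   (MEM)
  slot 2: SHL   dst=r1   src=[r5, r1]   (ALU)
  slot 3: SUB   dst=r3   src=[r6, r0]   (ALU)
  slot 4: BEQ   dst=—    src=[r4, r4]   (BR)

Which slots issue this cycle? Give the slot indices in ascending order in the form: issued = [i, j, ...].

#0 BR src=r4,r2 dispatched  <A:2 Mu:1 Ld:1 B:0 rd:2 wr:3>
#1 MEM src=r1 dispatched  <A:2 Mu:1 Ld:0 B:0 rd:1 wr:2>
#2 ALU src=r5,r1 held:RD_PORT  <A:2 Mu:1 Ld:0 B:0 rd:1 wr:2>
#3 ALU src=r6,r0 held:RD_PORT  <A:2 Mu:1 Ld:0 B:0 rd:1 wr:2>
#4 BR src=r4,r4 held:FU  <A:2 Mu:1 Ld:0 B:0 rd:1 wr:2>

issued = [0, 1]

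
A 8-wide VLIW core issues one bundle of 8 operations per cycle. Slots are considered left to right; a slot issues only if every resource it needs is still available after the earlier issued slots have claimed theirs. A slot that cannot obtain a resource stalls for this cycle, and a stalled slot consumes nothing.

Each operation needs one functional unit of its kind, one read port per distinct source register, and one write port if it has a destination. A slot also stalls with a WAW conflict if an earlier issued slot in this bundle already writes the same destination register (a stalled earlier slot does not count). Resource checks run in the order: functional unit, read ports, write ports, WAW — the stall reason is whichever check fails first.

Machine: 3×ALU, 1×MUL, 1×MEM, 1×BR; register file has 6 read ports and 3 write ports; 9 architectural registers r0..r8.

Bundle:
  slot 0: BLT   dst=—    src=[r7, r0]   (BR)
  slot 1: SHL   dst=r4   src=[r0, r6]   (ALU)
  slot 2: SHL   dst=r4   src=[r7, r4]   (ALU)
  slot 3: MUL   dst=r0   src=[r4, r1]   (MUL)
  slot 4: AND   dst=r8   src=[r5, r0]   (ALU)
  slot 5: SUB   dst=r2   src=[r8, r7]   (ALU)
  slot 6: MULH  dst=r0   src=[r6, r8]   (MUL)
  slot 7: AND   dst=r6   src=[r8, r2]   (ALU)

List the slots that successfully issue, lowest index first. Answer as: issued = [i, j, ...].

(0) want 1×BR +2rd +0wr — yes → AL3|MU1|ME1|BR0|rd4|wr3
(1) want 1×ALU +2rd +1wr — yes → AL2|MU1|ME1|BR0|rd2|wr2
(2) want 1×ALU +2rd +1wr — WAW → AL2|MU1|ME1|BR0|rd2|wr2
(3) want 1×MUL +2rd +1wr — yes → AL2|MU0|ME1|BR0|rd0|wr1
(4) want 1×ALU +2rd +1wr — RD_PORT → AL2|MU0|ME1|BR0|rd0|wr1
(5) want 1×ALU +2rd +1wr — RD_PORT → AL2|MU0|ME1|BR0|rd0|wr1
(6) want 1×MUL +2rd +1wr — FU → AL2|MU0|ME1|BR0|rd0|wr1
(7) want 1×ALU +2rd +1wr — RD_PORT → AL2|MU0|ME1|BR0|rd0|wr1

issued = [0, 1, 3]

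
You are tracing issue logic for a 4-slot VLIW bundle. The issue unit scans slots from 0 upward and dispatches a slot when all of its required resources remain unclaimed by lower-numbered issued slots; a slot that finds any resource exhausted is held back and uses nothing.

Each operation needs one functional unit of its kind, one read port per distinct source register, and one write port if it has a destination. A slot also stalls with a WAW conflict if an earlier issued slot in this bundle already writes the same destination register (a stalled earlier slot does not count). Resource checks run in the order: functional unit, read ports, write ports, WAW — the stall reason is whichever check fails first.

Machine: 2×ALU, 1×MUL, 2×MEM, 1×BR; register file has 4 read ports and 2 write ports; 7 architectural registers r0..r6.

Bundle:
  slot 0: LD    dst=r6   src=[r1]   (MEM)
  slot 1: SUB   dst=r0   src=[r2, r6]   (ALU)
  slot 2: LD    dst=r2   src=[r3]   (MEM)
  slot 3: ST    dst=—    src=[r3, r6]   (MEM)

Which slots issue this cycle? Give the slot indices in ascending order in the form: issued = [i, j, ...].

issued = [0, 1]

(0) want 1×MEM +1rd +1wr — yes → AL2|MU1|ME1|BR1|rd3|wr1
(1) want 1×ALU +2rd +1wr — yes → AL1|MU1|ME1|BR1|rd1|wr0
(2) want 1×MEM +1rd +1wr — WR_PORT → AL1|MU1|ME1|BR1|rd1|wr0
(3) want 1×MEM +2rd +0wr — RD_PORT → AL1|MU1|ME1|BR1|rd1|wr0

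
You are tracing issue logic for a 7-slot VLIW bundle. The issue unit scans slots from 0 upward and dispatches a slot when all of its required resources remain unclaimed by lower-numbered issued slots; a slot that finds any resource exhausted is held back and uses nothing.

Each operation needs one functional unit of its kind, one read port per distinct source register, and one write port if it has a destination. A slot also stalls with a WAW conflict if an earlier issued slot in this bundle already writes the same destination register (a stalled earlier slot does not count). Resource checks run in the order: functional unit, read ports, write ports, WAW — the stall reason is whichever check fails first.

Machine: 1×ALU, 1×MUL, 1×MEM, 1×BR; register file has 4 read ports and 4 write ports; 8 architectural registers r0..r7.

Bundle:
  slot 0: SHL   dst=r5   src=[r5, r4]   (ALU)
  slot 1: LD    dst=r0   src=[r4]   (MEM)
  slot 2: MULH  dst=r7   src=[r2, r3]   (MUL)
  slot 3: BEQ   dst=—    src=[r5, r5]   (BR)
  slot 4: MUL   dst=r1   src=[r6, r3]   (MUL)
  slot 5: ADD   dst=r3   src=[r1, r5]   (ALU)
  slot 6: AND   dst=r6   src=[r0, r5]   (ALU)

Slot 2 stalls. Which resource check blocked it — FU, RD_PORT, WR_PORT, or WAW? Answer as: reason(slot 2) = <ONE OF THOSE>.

reason(slot 2) = RD_PORT

#0 ALU src=r5,r4 dispatched  <A:0 Mu:1 Ld:1 B:1 rd:2 wr:3>
#1 MEM src=r4 dispatched  <A:0 Mu:1 Ld:0 B:1 rd:1 wr:2>
#2 MUL src=r2,r3 held:RD_PORT  <A:0 Mu:1 Ld:0 B:1 rd:1 wr:2>
#3 BR src=r5,r5 dispatched  <A:0 Mu:1 Ld:0 B:0 rd:0 wr:2>
#4 MUL src=r6,r3 held:RD_PORT  <A:0 Mu:1 Ld:0 B:0 rd:0 wr:2>
#5 ALU src=r1,r5 held:FU  <A:0 Mu:1 Ld:0 B:0 rd:0 wr:2>
#6 ALU src=r0,r5 held:FU  <A:0 Mu:1 Ld:0 B:0 rd:0 wr:2>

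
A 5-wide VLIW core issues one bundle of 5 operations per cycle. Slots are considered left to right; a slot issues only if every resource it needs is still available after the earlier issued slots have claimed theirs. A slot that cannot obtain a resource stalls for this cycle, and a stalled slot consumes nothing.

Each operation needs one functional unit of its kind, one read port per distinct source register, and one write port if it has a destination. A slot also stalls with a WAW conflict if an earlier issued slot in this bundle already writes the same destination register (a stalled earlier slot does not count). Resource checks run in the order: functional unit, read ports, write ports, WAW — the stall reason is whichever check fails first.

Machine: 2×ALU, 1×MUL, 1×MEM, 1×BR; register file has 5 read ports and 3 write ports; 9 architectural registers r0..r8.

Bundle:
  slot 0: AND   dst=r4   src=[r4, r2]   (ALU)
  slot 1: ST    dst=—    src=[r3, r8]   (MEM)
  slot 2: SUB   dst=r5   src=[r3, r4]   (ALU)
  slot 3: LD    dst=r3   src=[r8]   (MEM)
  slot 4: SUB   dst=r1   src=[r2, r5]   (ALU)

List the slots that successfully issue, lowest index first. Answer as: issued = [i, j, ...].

slot 0 (ALU): ISSUE — free A1,Mu1,Ld1,B1 rp3 wp2
slot 1 (MEM): ISSUE — free A1,Mu1,Ld0,B1 rp1 wp2
slot 2 (ALU): stall RD_PORT — free A1,Mu1,Ld0,B1 rp1 wp2
slot 3 (MEM): stall FU — free A1,Mu1,Ld0,B1 rp1 wp2
slot 4 (ALU): stall RD_PORT — free A1,Mu1,Ld0,B1 rp1 wp2

issued = [0, 1]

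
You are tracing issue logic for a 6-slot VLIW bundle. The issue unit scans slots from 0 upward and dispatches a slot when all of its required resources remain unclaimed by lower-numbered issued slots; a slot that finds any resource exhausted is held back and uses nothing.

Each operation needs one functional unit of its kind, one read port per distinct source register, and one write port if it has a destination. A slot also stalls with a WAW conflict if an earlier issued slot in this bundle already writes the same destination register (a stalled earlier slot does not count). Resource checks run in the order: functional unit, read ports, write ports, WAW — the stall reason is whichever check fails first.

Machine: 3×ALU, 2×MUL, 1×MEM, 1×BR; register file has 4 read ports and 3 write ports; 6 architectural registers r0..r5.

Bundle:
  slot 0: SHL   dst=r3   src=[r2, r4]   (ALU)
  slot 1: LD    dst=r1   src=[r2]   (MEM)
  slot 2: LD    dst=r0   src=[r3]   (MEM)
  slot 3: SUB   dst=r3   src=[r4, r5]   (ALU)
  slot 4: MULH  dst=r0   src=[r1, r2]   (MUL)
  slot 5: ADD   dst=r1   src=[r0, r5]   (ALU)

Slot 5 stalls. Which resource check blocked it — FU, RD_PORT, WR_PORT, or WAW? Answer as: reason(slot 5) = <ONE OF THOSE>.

  0. ALU→r3 ⇒ go  {2A/2Mu/1Ld/1B | 2r 2w}
  1. MEM→r1 ⇒ go  {2A/2Mu/0Ld/1B | 1r 1w}
  2. MEM→r0 ⇒ no(FU)  {2A/2Mu/0Ld/1B | 1r 1w}
  3. ALU→r3 ⇒ no(RD_PORT)  {2A/2Mu/0Ld/1B | 1r 1w}
  4. MUL→r0 ⇒ no(RD_PORT)  {2A/2Mu/0Ld/1B | 1r 1w}
  5. ALU→r1 ⇒ no(RD_PORT)  {2A/2Mu/0Ld/1B | 1r 1w}

reason(slot 5) = RD_PORT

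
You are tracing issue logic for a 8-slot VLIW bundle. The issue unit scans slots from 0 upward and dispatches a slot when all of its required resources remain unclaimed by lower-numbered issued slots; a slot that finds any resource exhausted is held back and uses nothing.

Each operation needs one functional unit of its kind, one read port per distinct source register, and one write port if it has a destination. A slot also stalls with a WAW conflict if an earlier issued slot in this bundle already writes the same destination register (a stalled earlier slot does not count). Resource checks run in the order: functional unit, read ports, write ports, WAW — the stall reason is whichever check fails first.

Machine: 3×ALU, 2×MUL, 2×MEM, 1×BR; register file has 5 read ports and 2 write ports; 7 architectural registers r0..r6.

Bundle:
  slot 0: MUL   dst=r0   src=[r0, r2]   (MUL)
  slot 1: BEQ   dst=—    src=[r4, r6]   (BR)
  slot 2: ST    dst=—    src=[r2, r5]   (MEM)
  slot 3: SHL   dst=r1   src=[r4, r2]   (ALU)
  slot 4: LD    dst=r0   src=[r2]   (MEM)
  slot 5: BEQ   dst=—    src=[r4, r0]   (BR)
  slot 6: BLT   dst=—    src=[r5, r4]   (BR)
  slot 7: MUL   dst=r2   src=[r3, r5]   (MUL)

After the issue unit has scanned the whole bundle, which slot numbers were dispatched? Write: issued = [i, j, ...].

issued = [0, 1]

#0 MUL src=r0,r2 dispatched  <A:3 Mu:1 Ld:2 B:1 rd:3 wr:1>
#1 BR src=r4,r6 dispatched  <A:3 Mu:1 Ld:2 B:0 rd:1 wr:1>
#2 MEM src=r2,r5 held:RD_PORT  <A:3 Mu:1 Ld:2 B:0 rd:1 wr:1>
#3 ALU src=r4,r2 held:RD_PORT  <A:3 Mu:1 Ld:2 B:0 rd:1 wr:1>
#4 MEM src=r2 held:WAW  <A:3 Mu:1 Ld:2 B:0 rd:1 wr:1>
#5 BR src=r4,r0 held:FU  <A:3 Mu:1 Ld:2 B:0 rd:1 wr:1>
#6 BR src=r5,r4 held:FU  <A:3 Mu:1 Ld:2 B:0 rd:1 wr:1>
#7 MUL src=r3,r5 held:RD_PORT  <A:3 Mu:1 Ld:2 B:0 rd:1 wr:1>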